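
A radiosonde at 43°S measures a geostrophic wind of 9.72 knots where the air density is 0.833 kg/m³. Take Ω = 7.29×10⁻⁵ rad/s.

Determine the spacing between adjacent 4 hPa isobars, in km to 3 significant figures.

Coriolis parameter at 43°S:
f = 2Ω sin φ = 2 × 7.29×10⁻⁵ × sin 43° = 9.94×10⁻⁵ s⁻¹
Wind speed in SI: 9.72 knots = 5.00 m/s
Geostrophic balance rearranged: |∂P/∂n| = f ρ V_g
|∂P/∂n| = 9.94×10⁻⁵ × 0.833 × 5.00 = 4.14×10⁻⁴ Pa/m
Isobar spacing: Δn = ΔP/|∂P/∂n| = 400 Pa / 4.14×10⁻⁴ Pa/m = 965761 m ≈ 966 km

966 km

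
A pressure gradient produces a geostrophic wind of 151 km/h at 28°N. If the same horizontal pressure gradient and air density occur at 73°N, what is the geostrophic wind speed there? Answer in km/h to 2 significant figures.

With the same pressure gradient and density, V_g ∝ 1/f ∝ 1/sin φ.
V₂ = V₁ · sin φ₁ / sin φ₂ = 151 × sin 28° / sin 73°
V₂ = 151 × 0.4695/0.9563 = 74 km/h

74 km/h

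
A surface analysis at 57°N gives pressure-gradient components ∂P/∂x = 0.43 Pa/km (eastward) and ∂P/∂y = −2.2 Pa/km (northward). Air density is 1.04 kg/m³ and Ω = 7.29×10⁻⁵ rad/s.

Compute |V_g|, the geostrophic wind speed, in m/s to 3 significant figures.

17.6 m/s

Coriolis parameter at 57°N:
f = 2Ω sin φ = 2 × 7.29×10⁻⁵ × sin 57° = 1.22×10⁻⁴ s⁻¹
Component geostrophic relations (x east, y north):
u_g = −(1/(fρ)) ∂P/∂y,  v_g = (1/(fρ)) ∂P/∂x
u_g = −(−2.2×10⁻³)/(1.22×10⁻⁴ × 1.04) = 17.3 m/s;  v_g = (0.43×10⁻³)/(1.22×10⁻⁴ × 1.04) = 3.38 m/s
|V_g| = √(u_g² + v_g²) = 17.6 m/s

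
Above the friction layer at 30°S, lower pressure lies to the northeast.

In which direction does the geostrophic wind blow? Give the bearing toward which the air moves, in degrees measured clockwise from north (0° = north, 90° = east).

The pressure-gradient force points toward the northeast (bearing 045°).
Geostrophic balance: in the Southern Hemisphere the Coriolis force deflects motion to the left, so the geostrophic wind blows 90° to the left of the pressure-gradient force (low pressure on the right).
Rotating 045° by 90° counterclockwise gives 315° — the wind blows toward the northwest.

315°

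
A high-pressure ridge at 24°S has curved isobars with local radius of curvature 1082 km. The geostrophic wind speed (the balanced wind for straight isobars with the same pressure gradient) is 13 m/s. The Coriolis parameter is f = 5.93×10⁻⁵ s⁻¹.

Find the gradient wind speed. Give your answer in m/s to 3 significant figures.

18.1 m/s

Around a high, pressure-gradient force acts outward with centrifugal, so Coriolis balances both:
fV = (1/ρ)|∂P/∂n| + V²/R  →  V² − fR·V + fR·V_g = 0
With fR = 5.93×10⁻⁵ × 1082×10³ m = 64.2 m/s:
V = [fR − √((fR)² − 4 fR V_g)]/2 = [64.2 − √(64.2² − 4×64.2×13)]/2 = 18.1 m/s
Supergeostrophic (V > V_g = 13 m/s), as expected around a high.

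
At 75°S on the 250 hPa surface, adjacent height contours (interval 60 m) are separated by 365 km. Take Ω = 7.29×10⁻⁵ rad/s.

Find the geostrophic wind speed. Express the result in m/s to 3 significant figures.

Coriolis parameter at 75°S:
f = 2Ω sin φ = 2 × 7.29×10⁻⁵ × sin 75° = 1.41×10⁻⁴ s⁻¹
Height gradient: |∂Z/∂n| = 60 m / 365000 m = 1.64×10⁻⁴
On a pressure surface, geostrophic balance gives V_g = (g/f)|∂Z/∂n|:
V_g = 9.81 × 1.64×10⁻⁴ / 1.41×10⁻⁴ = 11.5 m/s

11.5 m/s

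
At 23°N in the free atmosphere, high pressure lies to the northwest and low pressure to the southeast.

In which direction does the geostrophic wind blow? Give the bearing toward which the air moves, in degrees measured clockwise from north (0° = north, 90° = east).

The pressure-gradient force points toward the southeast (bearing 135°).
Geostrophic balance: in the Northern Hemisphere the Coriolis force deflects motion to the right, so the geostrophic wind blows 90° to the right of the pressure-gradient force (low pressure on the left).
Rotating 135° by 90° clockwise gives 225° — the wind blows toward the southwest.

225°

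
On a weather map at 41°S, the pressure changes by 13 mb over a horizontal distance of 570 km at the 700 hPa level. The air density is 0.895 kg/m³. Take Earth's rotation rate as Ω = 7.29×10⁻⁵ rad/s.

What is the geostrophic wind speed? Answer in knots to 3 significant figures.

51.8 knots

Coriolis parameter at 41°S:
f = 2Ω sin φ = 2 × 7.29×10⁻⁵ × sin 41° = 9.57×10⁻⁵ s⁻¹
Pressure gradient: |∂P/∂n| = 1300 Pa / 570000 m = 2.28×10⁻³ Pa/m
Geostrophic balance (pressure-gradient force = Coriolis force):
V_g = (1/(fρ)) |∂P/∂n| = 2.28×10⁻³ / (9.57×10⁻⁵ × 0.895) = 26.6 m/s
Converting: 26.6 m/s × 1.944 = 51.8 knots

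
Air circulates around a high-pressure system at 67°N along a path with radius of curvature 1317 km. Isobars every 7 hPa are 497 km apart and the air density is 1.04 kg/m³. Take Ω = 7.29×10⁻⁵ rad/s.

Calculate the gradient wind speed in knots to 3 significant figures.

Coriolis parameter at 67°N:
f = 2Ω sin φ = 2 × 7.29×10⁻⁵ × sin 67° = 1.34×10⁻⁴ s⁻¹
Pressure gradient: |∂P/∂n| = 700 Pa / 497000 m = 1.41×10⁻³ Pa/m
Geostrophic speed: V_g = |∂P/∂n|/(fρ) = 1.41×10⁻³/(1.34×10⁻⁴ × 1.04) = 10.1 m/s
Around a high, pressure-gradient force acts outward with centrifugal, so Coriolis balances both:
fV = (1/ρ)|∂P/∂n| + V²/R  →  V² − fR·V + fR·V_g = 0
With fR = 1.34×10⁻⁴ × 1317×10³ m = 177 m/s:
V = [fR − √((fR)² − 4 fR V_g)]/2 = [177 − √(177² − 4×177×10.1)]/2 = 10.7 m/s
Supergeostrophic (V > V_g = 10.1 m/s), as expected around a high.
Converting: 10.7 m/s × 1.944 = 20.9 knots

20.9 knots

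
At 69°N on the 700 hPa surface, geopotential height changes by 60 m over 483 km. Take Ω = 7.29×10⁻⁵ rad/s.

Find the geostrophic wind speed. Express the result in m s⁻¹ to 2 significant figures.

Coriolis parameter at 69°N:
f = 2Ω sin φ = 2 × 7.29×10⁻⁵ × sin 69° = 1.36×10⁻⁴ s⁻¹
Height gradient: |∂Z/∂n| = 60 m / 483000 m = 1.24×10⁻⁴
On a pressure surface, geostrophic balance gives V_g = (g/f)|∂Z/∂n|:
V_g = 9.81 × 1.24×10⁻⁴ / 1.36×10⁻⁴ = 8.95 m/s

9.0 m s⁻¹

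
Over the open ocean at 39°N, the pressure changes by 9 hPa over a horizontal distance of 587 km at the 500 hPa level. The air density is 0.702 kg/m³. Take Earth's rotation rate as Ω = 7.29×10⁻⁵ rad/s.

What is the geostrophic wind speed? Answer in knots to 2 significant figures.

Coriolis parameter at 39°N:
f = 2Ω sin φ = 2 × 7.29×10⁻⁵ × sin 39° = 9.18×10⁻⁵ s⁻¹
Pressure gradient: |∂P/∂n| = 900 Pa / 587000 m = 1.53×10⁻³ Pa/m
Geostrophic balance (pressure-gradient force = Coriolis force):
V_g = (1/(fρ)) |∂P/∂n| = 1.53×10⁻³ / (9.18×10⁻⁵ × 0.702) = 23.8 m/s
Converting: 23.8 m/s × 1.944 = 46 knots

46 knots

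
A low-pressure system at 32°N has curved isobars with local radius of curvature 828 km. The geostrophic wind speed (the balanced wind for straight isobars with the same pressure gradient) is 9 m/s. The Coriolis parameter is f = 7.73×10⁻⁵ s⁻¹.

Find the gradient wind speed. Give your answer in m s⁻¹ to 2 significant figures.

Around a low, centrifugal force acts outward with Coriolis, so pressure-gradient force balances both:
(1/ρ)|∂P/∂n| = fV + V²/R  →  V² + fR·V − fR·V_g = 0
With fR = 7.73×10⁻⁵ × 828×10³ m = 64.0 m/s:
V = [−fR + √((fR)² + 4 fR V_g)]/2 = [−64.0 + √(64.0² + 4×64.0×9)]/2 = 8 m/s
Subgeostrophic (V < V_g = 9 m/s), as expected around a low.

8.0 m s⁻¹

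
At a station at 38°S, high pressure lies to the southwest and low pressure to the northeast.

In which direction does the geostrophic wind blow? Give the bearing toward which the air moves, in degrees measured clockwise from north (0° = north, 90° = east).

315°

The pressure-gradient force points toward the northeast (bearing 045°).
Geostrophic balance: in the Southern Hemisphere the Coriolis force deflects motion to the left, so the geostrophic wind blows 90° to the left of the pressure-gradient force (low pressure on the right).
Rotating 045° by 90° counterclockwise gives 315° — the wind blows toward the northwest.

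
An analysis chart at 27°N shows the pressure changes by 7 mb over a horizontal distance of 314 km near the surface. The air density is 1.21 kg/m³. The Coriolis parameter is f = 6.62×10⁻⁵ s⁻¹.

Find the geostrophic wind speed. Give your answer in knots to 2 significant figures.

Pressure gradient: |∂P/∂n| = 700 Pa / 314000 m = 2.23×10⁻³ Pa/m
Geostrophic balance (pressure-gradient force = Coriolis force):
V_g = (1/(fρ)) |∂P/∂n| = 2.23×10⁻³ / (6.62×10⁻⁵ × 1.21) = 27.8 m/s
Converting: 27.8 m/s × 1.944 = 54 knots

54 knots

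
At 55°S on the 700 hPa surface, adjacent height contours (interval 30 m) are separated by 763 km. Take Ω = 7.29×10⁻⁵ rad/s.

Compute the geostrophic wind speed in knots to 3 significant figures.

6.28 knots

Coriolis parameter at 55°S:
f = 2Ω sin φ = 2 × 7.29×10⁻⁵ × sin 55° = 1.19×10⁻⁴ s⁻¹
Height gradient: |∂Z/∂n| = 30 m / 763000 m = 3.93×10⁻⁵
On a pressure surface, geostrophic balance gives V_g = (g/f)|∂Z/∂n|:
V_g = 9.81 × 3.93×10⁻⁵ / 1.19×10⁻⁴ = 3.23 m/s
Converting: 3.23 m/s × 1.944 = 6.28 knots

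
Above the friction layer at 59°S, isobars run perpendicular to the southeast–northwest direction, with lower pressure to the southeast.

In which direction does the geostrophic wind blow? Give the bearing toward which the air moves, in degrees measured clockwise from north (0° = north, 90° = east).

The pressure-gradient force points toward the southeast (bearing 135°).
Geostrophic balance: in the Southern Hemisphere the Coriolis force deflects motion to the left, so the geostrophic wind blows 90° to the left of the pressure-gradient force (low pressure on the right).
Rotating 135° by 90° counterclockwise gives 045° — the wind blows toward the northeast.

045°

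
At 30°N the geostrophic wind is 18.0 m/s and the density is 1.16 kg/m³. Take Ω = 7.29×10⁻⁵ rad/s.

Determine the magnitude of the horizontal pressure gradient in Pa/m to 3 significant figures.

Coriolis parameter at 30°N:
f = 2Ω sin φ = 2 × 7.29×10⁻⁵ × sin 30° = 7.29×10⁻⁵ s⁻¹
Geostrophic balance rearranged: |∂P/∂n| = f ρ V_g
|∂P/∂n| = 7.29×10⁻⁵ × 1.16 × 18.0 = 1.52×10⁻³ Pa/m

1.52×10⁻³ Pa/m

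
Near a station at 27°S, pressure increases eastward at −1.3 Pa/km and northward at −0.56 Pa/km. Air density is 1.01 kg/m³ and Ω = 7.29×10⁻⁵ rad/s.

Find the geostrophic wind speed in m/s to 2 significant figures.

21 m/s

Coriolis parameter at 27°S:
f = 2Ω sin φ = 2 × 7.29×10⁻⁵ × sin 27° = 6.62×10⁻⁵ s⁻¹
In the Southern Hemisphere f is negative: f = −6.62×10⁻⁵ s⁻¹.
Component geostrophic relations (x east, y north):
u_g = −(1/(fρ)) ∂P/∂y,  v_g = (1/(fρ)) ∂P/∂x
u_g = −(−0.56×10⁻³)/(−6.62×10⁻⁵ × 1.01) = −8.38 m/s;  v_g = (−1.3×10⁻³)/(−6.62×10⁻⁵ × 1.01) = 19.4 m/s
|V_g| = √(u_g² + v_g²) = 21.2 m/s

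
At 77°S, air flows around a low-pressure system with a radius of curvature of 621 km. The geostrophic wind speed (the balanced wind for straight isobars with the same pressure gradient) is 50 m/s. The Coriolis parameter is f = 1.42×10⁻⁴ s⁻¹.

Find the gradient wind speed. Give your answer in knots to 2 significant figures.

69 knots

Around a low, centrifugal force acts outward with Coriolis, so pressure-gradient force balances both:
(1/ρ)|∂P/∂n| = fV + V²/R  →  V² + fR·V − fR·V_g = 0
With fR = 1.42×10⁻⁴ × 621×10³ m = 88.2 m/s:
V = [−fR + √((fR)² + 4 fR V_g)]/2 = [−88.2 + √(88.2² + 4×88.2×50)]/2 = 35.6 m/s
Subgeostrophic (V < V_g = 50 m/s), as expected around a low.
Converting: 35.6 m/s × 1.944 = 69 knots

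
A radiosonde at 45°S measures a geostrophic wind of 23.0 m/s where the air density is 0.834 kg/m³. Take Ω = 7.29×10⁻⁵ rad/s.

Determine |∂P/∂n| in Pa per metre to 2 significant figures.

Coriolis parameter at 45°S:
f = 2Ω sin φ = 2 × 7.29×10⁻⁵ × sin 45° = 1.03×10⁻⁴ s⁻¹
Geostrophic balance rearranged: |∂P/∂n| = f ρ V_g
|∂P/∂n| = 1.03×10⁻⁴ × 0.834 × 23.0 = 1.98×10⁻³ Pa/m

2.0×10⁻³ Pa/m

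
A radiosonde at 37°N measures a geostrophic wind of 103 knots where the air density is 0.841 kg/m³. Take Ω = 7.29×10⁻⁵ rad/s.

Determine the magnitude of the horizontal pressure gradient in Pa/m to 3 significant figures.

Coriolis parameter at 37°N:
f = 2Ω sin φ = 2 × 7.29×10⁻⁵ × sin 37° = 8.77×10⁻⁵ s⁻¹
Wind speed in SI: 103 knots = 53.0 m/s
Geostrophic balance rearranged: |∂P/∂n| = f ρ V_g
|∂P/∂n| = 8.77×10⁻⁵ × 0.841 × 53.0 = 3.91×10⁻³ Pa/m

3.91×10⁻³ Pa/m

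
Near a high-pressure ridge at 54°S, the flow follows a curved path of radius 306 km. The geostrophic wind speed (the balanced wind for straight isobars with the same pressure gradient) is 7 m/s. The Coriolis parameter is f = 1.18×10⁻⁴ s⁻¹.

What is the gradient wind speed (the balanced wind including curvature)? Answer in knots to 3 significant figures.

Around a high, pressure-gradient force acts outward with centrifugal, so Coriolis balances both:
fV = (1/ρ)|∂P/∂n| + V²/R  →  V² − fR·V + fR·V_g = 0
With fR = 1.18×10⁻⁴ × 306×10³ m = 36.1 m/s:
V = [fR − √((fR)² − 4 fR V_g)]/2 = [36.1 − √(36.1² − 4×36.1×7)]/2 = 9.5 m/s
Supergeostrophic (V > V_g = 7 m/s), as expected around a high.
Converting: 9.5 m/s × 1.944 = 18.5 knots

18.5 knots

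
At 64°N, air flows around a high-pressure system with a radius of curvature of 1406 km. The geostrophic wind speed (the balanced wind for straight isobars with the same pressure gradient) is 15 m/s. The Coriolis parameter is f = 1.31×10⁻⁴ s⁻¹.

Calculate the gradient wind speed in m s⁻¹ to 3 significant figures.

Around a high, pressure-gradient force acts outward with centrifugal, so Coriolis balances both:
fV = (1/ρ)|∂P/∂n| + V²/R  →  V² − fR·V + fR·V_g = 0
With fR = 1.31×10⁻⁴ × 1406×10³ m = 184 m/s:
V = [fR − √((fR)² − 4 fR V_g)]/2 = [184 − √(184² − 4×184×15)]/2 = 16.5 m/s
Supergeostrophic (V > V_g = 15 m/s), as expected around a high.

16.5 m s⁻¹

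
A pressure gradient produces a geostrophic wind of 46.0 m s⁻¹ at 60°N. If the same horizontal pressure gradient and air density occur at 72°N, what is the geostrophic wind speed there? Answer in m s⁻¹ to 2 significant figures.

42 m s⁻¹

With the same pressure gradient and density, V_g ∝ 1/f ∝ 1/sin φ.
V₂ = V₁ · sin φ₁ / sin φ₂ = 46.0 × sin 60° / sin 72°
V₂ = 46.0 × 0.8660/0.9511 = 42 m s⁻¹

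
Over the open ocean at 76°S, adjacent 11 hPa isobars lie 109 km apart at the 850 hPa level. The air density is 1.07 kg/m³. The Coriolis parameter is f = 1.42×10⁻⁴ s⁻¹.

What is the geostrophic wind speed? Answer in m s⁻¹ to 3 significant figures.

Pressure gradient: |∂P/∂n| = 1100 Pa / 109000 m = 1.01×10⁻² Pa/m
Geostrophic balance (pressure-gradient force = Coriolis force):
V_g = (1/(fρ)) |∂P/∂n| = 1.01×10⁻² / (1.42×10⁻⁴ × 1.07) = 66.4 m/s

66.4 m s⁻¹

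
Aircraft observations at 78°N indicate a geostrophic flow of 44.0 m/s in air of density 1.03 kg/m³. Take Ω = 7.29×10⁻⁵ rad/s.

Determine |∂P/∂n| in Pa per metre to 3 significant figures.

6.46×10⁻³ Pa/m

Coriolis parameter at 78°N:
f = 2Ω sin φ = 2 × 7.29×10⁻⁵ × sin 78° = 1.43×10⁻⁴ s⁻¹
Geostrophic balance rearranged: |∂P/∂n| = f ρ V_g
|∂P/∂n| = 1.43×10⁻⁴ × 1.03 × 44.0 = 6.46×10⁻³ Pa/m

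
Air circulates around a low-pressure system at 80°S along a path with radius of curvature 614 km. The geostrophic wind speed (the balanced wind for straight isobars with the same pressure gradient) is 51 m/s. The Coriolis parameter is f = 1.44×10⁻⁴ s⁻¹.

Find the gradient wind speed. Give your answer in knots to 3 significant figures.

70.3 knots

Around a low, centrifugal force acts outward with Coriolis, so pressure-gradient force balances both:
(1/ρ)|∂P/∂n| = fV + V²/R  →  V² + fR·V − fR·V_g = 0
With fR = 1.44×10⁻⁴ × 614×10³ m = 88.4 m/s:
V = [−fR + √((fR)² + 4 fR V_g)]/2 = [−88.4 + √(88.4² + 4×88.4×51)]/2 = 36.2 m/s
Subgeostrophic (V < V_g = 51 m/s), as expected around a low.
Converting: 36.2 m/s × 1.944 = 70.3 knots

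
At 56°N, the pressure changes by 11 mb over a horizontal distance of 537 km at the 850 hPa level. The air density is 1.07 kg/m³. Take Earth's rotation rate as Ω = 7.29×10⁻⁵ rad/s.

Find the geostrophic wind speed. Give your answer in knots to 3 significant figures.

30.8 knots

Coriolis parameter at 56°N:
f = 2Ω sin φ = 2 × 7.29×10⁻⁵ × sin 56° = 1.21×10⁻⁴ s⁻¹
Pressure gradient: |∂P/∂n| = 1100 Pa / 537000 m = 2.05×10⁻³ Pa/m
Geostrophic balance (pressure-gradient force = Coriolis force):
V_g = (1/(fρ)) |∂P/∂n| = 2.05×10⁻³ / (1.21×10⁻⁴ × 1.07) = 15.8 m/s
Converting: 15.8 m/s × 1.944 = 30.8 knots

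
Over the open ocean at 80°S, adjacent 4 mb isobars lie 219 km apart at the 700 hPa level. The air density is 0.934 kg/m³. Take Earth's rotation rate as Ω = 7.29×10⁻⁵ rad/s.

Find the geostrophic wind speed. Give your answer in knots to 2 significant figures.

26 knots

Coriolis parameter at 80°S:
f = 2Ω sin φ = 2 × 7.29×10⁻⁵ × sin 80° = 1.44×10⁻⁴ s⁻¹
Pressure gradient: |∂P/∂n| = 400 Pa / 219000 m = 1.83×10⁻³ Pa/m
Geostrophic balance (pressure-gradient force = Coriolis force):
V_g = (1/(fρ)) |∂P/∂n| = 1.83×10⁻³ / (1.44×10⁻⁴ × 0.934) = 13.6 m/s
Converting: 13.6 m/s × 1.944 = 26 knots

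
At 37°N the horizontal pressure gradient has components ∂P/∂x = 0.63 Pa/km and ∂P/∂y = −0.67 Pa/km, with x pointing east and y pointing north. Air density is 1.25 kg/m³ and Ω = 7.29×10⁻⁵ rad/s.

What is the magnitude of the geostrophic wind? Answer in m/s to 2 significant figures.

8.4 m/s

Coriolis parameter at 37°N:
f = 2Ω sin φ = 2 × 7.29×10⁻⁵ × sin 37° = 8.77×10⁻⁵ s⁻¹
Component geostrophic relations (x east, y north):
u_g = −(1/(fρ)) ∂P/∂y,  v_g = (1/(fρ)) ∂P/∂x
u_g = −(−0.67×10⁻³)/(8.77×10⁻⁵ × 1.25) = 6.11 m/s;  v_g = (0.63×10⁻³)/(8.77×10⁻⁵ × 1.25) = 5.74 m/s
|V_g| = √(u_g² + v_g²) = 8.39 m/s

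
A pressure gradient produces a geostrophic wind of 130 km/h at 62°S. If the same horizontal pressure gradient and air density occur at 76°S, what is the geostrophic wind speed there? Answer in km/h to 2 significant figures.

120 km/h

With the same pressure gradient and density, V_g ∝ 1/f ∝ 1/sin φ.
V₂ = V₁ · sin φ₁ / sin φ₂ = 130 × sin 62° / sin 76°
V₂ = 130 × 0.8829/0.9703 = 120 km/h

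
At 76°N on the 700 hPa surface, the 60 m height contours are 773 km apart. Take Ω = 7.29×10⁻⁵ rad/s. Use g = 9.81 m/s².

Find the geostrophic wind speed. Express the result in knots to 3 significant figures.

10.5 knots

Coriolis parameter at 76°N:
f = 2Ω sin φ = 2 × 7.29×10⁻⁵ × sin 76° = 1.41×10⁻⁴ s⁻¹
Height gradient: |∂Z/∂n| = 60 m / 773000 m = 7.76×10⁻⁵
On a pressure surface, geostrophic balance gives V_g = (g/f)|∂Z/∂n|:
V_g = 9.81 × 7.76×10⁻⁵ / 1.41×10⁻⁴ = 5.38 m/s
Converting: 5.38 m/s × 1.944 = 10.5 knots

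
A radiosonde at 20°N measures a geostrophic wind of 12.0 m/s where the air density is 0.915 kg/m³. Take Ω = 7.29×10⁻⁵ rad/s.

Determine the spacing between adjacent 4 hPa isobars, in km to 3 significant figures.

731 km

Coriolis parameter at 20°N:
f = 2Ω sin φ = 2 × 7.29×10⁻⁵ × sin 20° = 4.99×10⁻⁵ s⁻¹
Geostrophic balance rearranged: |∂P/∂n| = f ρ V_g
|∂P/∂n| = 4.99×10⁻⁵ × 0.915 × 12.0 = 5.48×10⁻⁴ Pa/m
Isobar spacing: Δn = ΔP/|∂P/∂n| = 400 Pa / 5.48×10⁻⁴ Pa/m = 730547 m ≈ 731 km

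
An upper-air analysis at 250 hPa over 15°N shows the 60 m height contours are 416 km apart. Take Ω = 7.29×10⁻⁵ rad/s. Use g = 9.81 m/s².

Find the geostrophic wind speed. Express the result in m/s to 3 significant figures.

37.5 m/s

Coriolis parameter at 15°N:
f = 2Ω sin φ = 2 × 7.29×10⁻⁵ × sin 15° = 3.77×10⁻⁵ s⁻¹
Height gradient: |∂Z/∂n| = 60 m / 416000 m = 1.44×10⁻⁴
On a pressure surface, geostrophic balance gives V_g = (g/f)|∂Z/∂n|:
V_g = 9.81 × 1.44×10⁻⁴ / 3.77×10⁻⁵ = 37.5 m/s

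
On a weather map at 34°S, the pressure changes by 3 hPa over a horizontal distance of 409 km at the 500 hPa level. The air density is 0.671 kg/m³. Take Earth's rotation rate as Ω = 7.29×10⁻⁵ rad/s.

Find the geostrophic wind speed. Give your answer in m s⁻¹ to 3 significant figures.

13.4 m s⁻¹

Coriolis parameter at 34°S:
f = 2Ω sin φ = 2 × 7.29×10⁻⁵ × sin 34° = 8.15×10⁻⁵ s⁻¹
Pressure gradient: |∂P/∂n| = 300 Pa / 409000 m = 7.33×10⁻⁴ Pa/m
Geostrophic balance (pressure-gradient force = Coriolis force):
V_g = (1/(fρ)) |∂P/∂n| = 7.33×10⁻⁴ / (8.15×10⁻⁵ × 0.671) = 13.4 m/s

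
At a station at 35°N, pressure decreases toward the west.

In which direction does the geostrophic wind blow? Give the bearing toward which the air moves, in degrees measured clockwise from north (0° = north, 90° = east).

The pressure-gradient force points toward the west (bearing 270°).
Geostrophic balance: in the Northern Hemisphere the Coriolis force deflects motion to the right, so the geostrophic wind blows 90° to the right of the pressure-gradient force (low pressure on the left).
Rotating 270° by 90° clockwise gives 000° — the wind blows toward the north.

000°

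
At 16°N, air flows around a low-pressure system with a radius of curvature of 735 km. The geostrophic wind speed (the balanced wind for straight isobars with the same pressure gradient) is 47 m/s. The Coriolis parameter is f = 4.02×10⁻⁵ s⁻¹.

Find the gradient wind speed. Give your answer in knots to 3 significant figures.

Around a low, centrifugal force acts outward with Coriolis, so pressure-gradient force balances both:
(1/ρ)|∂P/∂n| = fV + V²/R  →  V² + fR·V − fR·V_g = 0
With fR = 4.02×10⁻⁵ × 735×10³ m = 29.5 m/s:
V = [−fR + √((fR)² + 4 fR V_g)]/2 = [−29.5 + √(29.5² + 4×29.5×47)]/2 = 25.3 m/s
Subgeostrophic (V < V_g = 47 m/s), as expected around a low.
Converting: 25.3 m/s × 1.944 = 49.2 knots

49.2 knots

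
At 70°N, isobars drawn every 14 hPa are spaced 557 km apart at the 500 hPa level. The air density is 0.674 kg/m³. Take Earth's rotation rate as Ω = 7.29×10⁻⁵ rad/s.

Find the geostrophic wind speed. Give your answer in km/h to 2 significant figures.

98 km/h

Coriolis parameter at 70°N:
f = 2Ω sin φ = 2 × 7.29×10⁻⁵ × sin 70° = 1.37×10⁻⁴ s⁻¹
Pressure gradient: |∂P/∂n| = 1400 Pa / 557000 m = 2.51×10⁻³ Pa/m
Geostrophic balance (pressure-gradient force = Coriolis force):
V_g = (1/(fρ)) |∂P/∂n| = 2.51×10⁻³ / (1.37×10⁻⁴ × 0.674) = 27.2 m/s
Converting: 27.2 m/s × 3.6 = 98 km/h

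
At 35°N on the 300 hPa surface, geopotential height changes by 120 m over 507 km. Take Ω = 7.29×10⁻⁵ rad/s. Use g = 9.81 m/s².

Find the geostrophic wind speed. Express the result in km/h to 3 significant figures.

100.0 km/h

Coriolis parameter at 35°N:
f = 2Ω sin φ = 2 × 7.29×10⁻⁵ × sin 35° = 8.36×10⁻⁵ s⁻¹
Height gradient: |∂Z/∂n| = 120 m / 507000 m = 2.37×10⁻⁴
On a pressure surface, geostrophic balance gives V_g = (g/f)|∂Z/∂n|:
V_g = 9.81 × 2.37×10⁻⁴ / 8.36×10⁻⁵ = 27.8 m/s
Converting: 27.8 m/s × 3.6 = 100.0 km/h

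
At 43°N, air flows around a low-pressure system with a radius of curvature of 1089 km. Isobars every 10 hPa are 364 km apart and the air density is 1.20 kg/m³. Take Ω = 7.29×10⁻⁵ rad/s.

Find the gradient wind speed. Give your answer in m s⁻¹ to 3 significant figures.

19.5 m s⁻¹

Coriolis parameter at 43°N:
f = 2Ω sin φ = 2 × 7.29×10⁻⁵ × sin 43° = 9.94×10⁻⁵ s⁻¹
Pressure gradient: |∂P/∂n| = 1000 Pa / 364000 m = 2.75×10⁻³ Pa/m
Geostrophic speed: V_g = |∂P/∂n|/(fρ) = 2.75×10⁻³/(9.94×10⁻⁵ × 1.20) = 23.0 m/s
Around a low, centrifugal force acts outward with Coriolis, so pressure-gradient force balances both:
(1/ρ)|∂P/∂n| = fV + V²/R  →  V² + fR·V − fR·V_g = 0
With fR = 9.94×10⁻⁵ × 1089×10³ m = 108 m/s:
V = [−fR + √((fR)² + 4 fR V_g)]/2 = [−108 + √(108² + 4×108×23)]/2 = 19.5 m/s
Subgeostrophic (V < V_g = 23 m/s), as expected around a low.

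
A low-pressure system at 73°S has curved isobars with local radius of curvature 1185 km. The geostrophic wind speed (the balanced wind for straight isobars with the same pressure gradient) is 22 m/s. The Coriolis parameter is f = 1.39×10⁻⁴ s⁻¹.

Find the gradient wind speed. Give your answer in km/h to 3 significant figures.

Around a low, centrifugal force acts outward with Coriolis, so pressure-gradient force balances both:
(1/ρ)|∂P/∂n| = fV + V²/R  →  V² + fR·V − fR·V_g = 0
With fR = 1.39×10⁻⁴ × 1185×10³ m = 165 m/s:
V = [−fR + √((fR)² + 4 fR V_g)]/2 = [−165 + √(165² + 4×165×22)]/2 = 19.7 m/s
Subgeostrophic (V < V_g = 22 m/s), as expected around a low.
Converting: 19.7 m/s × 3.6 = 70.8 km/h

70.8 km/h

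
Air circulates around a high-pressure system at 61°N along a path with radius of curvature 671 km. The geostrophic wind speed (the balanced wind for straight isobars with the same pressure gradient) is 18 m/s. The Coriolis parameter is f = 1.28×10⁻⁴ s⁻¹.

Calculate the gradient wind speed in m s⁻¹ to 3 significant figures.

25.7 m s⁻¹

Around a high, pressure-gradient force acts outward with centrifugal, so Coriolis balances both:
fV = (1/ρ)|∂P/∂n| + V²/R  →  V² − fR·V + fR·V_g = 0
With fR = 1.28×10⁻⁴ × 671×10³ m = 85.9 m/s:
V = [fR − √((fR)² − 4 fR V_g)]/2 = [85.9 − √(85.9² − 4×85.9×18)]/2 = 25.7 m/s
Supergeostrophic (V > V_g = 18 m/s), as expected around a high.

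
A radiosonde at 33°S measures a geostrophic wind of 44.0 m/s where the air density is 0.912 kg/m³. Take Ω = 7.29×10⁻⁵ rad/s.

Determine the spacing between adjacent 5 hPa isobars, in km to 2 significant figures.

Coriolis parameter at 33°S:
f = 2Ω sin φ = 2 × 7.29×10⁻⁵ × sin 33° = 7.94×10⁻⁵ s⁻¹
Geostrophic balance rearranged: |∂P/∂n| = f ρ V_g
|∂P/∂n| = 7.94×10⁻⁵ × 0.912 × 44.0 = 3.19×10⁻³ Pa/m
Isobar spacing: Δn = ΔP/|∂P/∂n| = 500 Pa / 3.19×10⁻³ Pa/m = 156912 m ≈ 160 km

160 km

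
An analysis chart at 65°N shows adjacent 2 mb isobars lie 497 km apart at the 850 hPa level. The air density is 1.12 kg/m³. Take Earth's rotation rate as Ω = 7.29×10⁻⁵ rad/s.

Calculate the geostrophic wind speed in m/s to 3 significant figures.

Coriolis parameter at 65°N:
f = 2Ω sin φ = 2 × 7.29×10⁻⁵ × sin 65° = 1.32×10⁻⁴ s⁻¹
Pressure gradient: |∂P/∂n| = 200 Pa / 497000 m = 4.02×10⁻⁴ Pa/m
Geostrophic balance (pressure-gradient force = Coriolis force):
V_g = (1/(fρ)) |∂P/∂n| = 4.02×10⁻⁴ / (1.32×10⁻⁴ × 1.12) = 2.72 m/s

2.72 m/s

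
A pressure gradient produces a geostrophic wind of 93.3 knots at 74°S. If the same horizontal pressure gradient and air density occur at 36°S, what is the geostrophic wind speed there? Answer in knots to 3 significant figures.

153 knots

With the same pressure gradient and density, V_g ∝ 1/f ∝ 1/sin φ.
V₂ = V₁ · sin φ₁ / sin φ₂ = 93.3 × sin 74° / sin 36°
V₂ = 93.3 × 0.9613/0.5878 = 153 knots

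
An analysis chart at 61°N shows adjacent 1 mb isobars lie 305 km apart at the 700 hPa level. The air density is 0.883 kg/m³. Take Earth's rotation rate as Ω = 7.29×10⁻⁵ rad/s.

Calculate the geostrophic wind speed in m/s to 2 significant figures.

2.9 m/s

Coriolis parameter at 61°N:
f = 2Ω sin φ = 2 × 7.29×10⁻⁵ × sin 61° = 1.28×10⁻⁴ s⁻¹
Pressure gradient: |∂P/∂n| = 100 Pa / 305000 m = 3.28×10⁻⁴ Pa/m
Geostrophic balance (pressure-gradient force = Coriolis force):
V_g = (1/(fρ)) |∂P/∂n| = 3.28×10⁻⁴ / (1.28×10⁻⁴ × 0.883) = 2.91 m/s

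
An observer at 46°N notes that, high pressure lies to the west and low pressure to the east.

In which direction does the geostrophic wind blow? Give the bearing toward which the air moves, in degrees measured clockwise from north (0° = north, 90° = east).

The pressure-gradient force points toward the east (bearing 090°).
Geostrophic balance: in the Northern Hemisphere the Coriolis force deflects motion to the right, so the geostrophic wind blows 90° to the right of the pressure-gradient force (low pressure on the left).
Rotating 090° by 90° clockwise gives 180° — the wind blows toward the south.

180°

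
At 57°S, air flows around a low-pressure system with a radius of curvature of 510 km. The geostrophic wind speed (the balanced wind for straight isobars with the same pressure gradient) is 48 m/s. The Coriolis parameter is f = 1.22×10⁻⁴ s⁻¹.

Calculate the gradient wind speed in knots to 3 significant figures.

61.8 knots

Around a low, centrifugal force acts outward with Coriolis, so pressure-gradient force balances both:
(1/ρ)|∂P/∂n| = fV + V²/R  →  V² + fR·V − fR·V_g = 0
With fR = 1.22×10⁻⁴ × 510×10³ m = 62.2 m/s:
V = [−fR + √((fR)² + 4 fR V_g)]/2 = [−62.2 + √(62.2² + 4×62.2×48)]/2 = 31.8 m/s
Subgeostrophic (V < V_g = 48 m/s), as expected around a low.
Converting: 31.8 m/s × 1.944 = 61.8 knots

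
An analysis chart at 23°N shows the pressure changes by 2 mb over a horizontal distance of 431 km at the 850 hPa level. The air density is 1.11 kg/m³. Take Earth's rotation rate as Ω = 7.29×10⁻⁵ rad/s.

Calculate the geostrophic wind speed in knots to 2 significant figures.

14 knots

Coriolis parameter at 23°N:
f = 2Ω sin φ = 2 × 7.29×10⁻⁵ × sin 23° = 5.70×10⁻⁵ s⁻¹
Pressure gradient: |∂P/∂n| = 200 Pa / 431000 m = 4.64×10⁻⁴ Pa/m
Geostrophic balance (pressure-gradient force = Coriolis force):
V_g = (1/(fρ)) |∂P/∂n| = 4.64×10⁻⁴ / (5.70×10⁻⁵ × 1.11) = 7.34 m/s
Converting: 7.34 m/s × 1.944 = 14 knots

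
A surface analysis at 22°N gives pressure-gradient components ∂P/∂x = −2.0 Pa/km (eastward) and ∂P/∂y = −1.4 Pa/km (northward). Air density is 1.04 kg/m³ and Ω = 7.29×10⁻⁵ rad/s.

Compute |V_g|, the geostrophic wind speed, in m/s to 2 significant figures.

43 m/s

Coriolis parameter at 22°N:
f = 2Ω sin φ = 2 × 7.29×10⁻⁵ × sin 22° = 5.46×10⁻⁵ s⁻¹
Component geostrophic relations (x east, y north):
u_g = −(1/(fρ)) ∂P/∂y,  v_g = (1/(fρ)) ∂P/∂x
u_g = −(−1.4×10⁻³)/(5.46×10⁻⁵ × 1.04) = 24.6 m/s;  v_g = (−2.0×10⁻³)/(5.46×10⁻⁵ × 1.04) = −35.2 m/s
|V_g| = √(u_g² + v_g²) = 43.0 m/s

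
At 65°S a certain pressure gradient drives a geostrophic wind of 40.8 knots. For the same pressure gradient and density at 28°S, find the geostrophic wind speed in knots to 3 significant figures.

With the same pressure gradient and density, V_g ∝ 1/f ∝ 1/sin φ.
V₂ = V₁ · sin φ₁ / sin φ₂ = 40.8 × sin 65° / sin 28°
V₂ = 40.8 × 0.9063/0.4695 = 78.8 knots

78.8 knots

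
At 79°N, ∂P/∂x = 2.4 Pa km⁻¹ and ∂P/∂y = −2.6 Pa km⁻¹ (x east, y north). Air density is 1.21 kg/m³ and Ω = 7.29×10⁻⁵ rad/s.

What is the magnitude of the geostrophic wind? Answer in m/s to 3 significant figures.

20.4 m/s

Coriolis parameter at 79°N:
f = 2Ω sin φ = 2 × 7.29×10⁻⁵ × sin 79° = 1.43×10⁻⁴ s⁻¹
Component geostrophic relations (x east, y north):
u_g = −(1/(fρ)) ∂P/∂y,  v_g = (1/(fρ)) ∂P/∂x
u_g = −(−2.6×10⁻³)/(1.43×10⁻⁴ × 1.21) = 15.0 m/s;  v_g = (2.4×10⁻³)/(1.43×10⁻⁴ × 1.21) = 13.9 m/s
|V_g| = √(u_g² + v_g²) = 20.4 m/s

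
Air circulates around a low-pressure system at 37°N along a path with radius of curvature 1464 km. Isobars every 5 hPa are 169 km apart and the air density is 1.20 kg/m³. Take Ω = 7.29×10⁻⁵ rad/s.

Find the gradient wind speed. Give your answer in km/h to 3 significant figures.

85.4 km/h

Coriolis parameter at 37°N:
f = 2Ω sin φ = 2 × 7.29×10⁻⁵ × sin 37° = 8.77×10⁻⁵ s⁻¹
Pressure gradient: |∂P/∂n| = 500 Pa / 169000 m = 2.96×10⁻³ Pa/m
Geostrophic speed: V_g = |∂P/∂n|/(fρ) = 2.96×10⁻³/(8.77×10⁻⁵ × 1.20) = 28.1 m/s
Around a low, centrifugal force acts outward with Coriolis, so pressure-gradient force balances both:
(1/ρ)|∂P/∂n| = fV + V²/R  →  V² + fR·V − fR·V_g = 0
With fR = 8.77×10⁻⁵ × 1464×10³ m = 128 m/s:
V = [−fR + √((fR)² + 4 fR V_g)]/2 = [−128 + √(128² + 4×128×28.1)]/2 = 23.7 m/s
Subgeostrophic (V < V_g = 28.1 m/s), as expected around a low.
Converting: 23.7 m/s × 3.6 = 85.4 km/h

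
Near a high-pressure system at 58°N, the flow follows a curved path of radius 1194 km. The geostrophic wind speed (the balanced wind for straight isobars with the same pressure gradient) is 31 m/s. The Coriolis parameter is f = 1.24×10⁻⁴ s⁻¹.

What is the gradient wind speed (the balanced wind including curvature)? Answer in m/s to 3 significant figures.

44.2 m/s

Around a high, pressure-gradient force acts outward with centrifugal, so Coriolis balances both:
fV = (1/ρ)|∂P/∂n| + V²/R  →  V² − fR·V + fR·V_g = 0
With fR = 1.24×10⁻⁴ × 1194×10³ m = 148 m/s:
V = [fR − √((fR)² − 4 fR V_g)]/2 = [148 − √(148² − 4×148×31)]/2 = 44.2 m/s
Supergeostrophic (V > V_g = 31 m/s), as expected around a high.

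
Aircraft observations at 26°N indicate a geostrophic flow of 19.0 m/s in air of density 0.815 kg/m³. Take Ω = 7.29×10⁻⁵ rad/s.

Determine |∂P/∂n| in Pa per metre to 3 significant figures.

9.90×10⁻⁴ Pa/m

Coriolis parameter at 26°N:
f = 2Ω sin φ = 2 × 7.29×10⁻⁵ × sin 26° = 6.39×10⁻⁵ s⁻¹
Geostrophic balance rearranged: |∂P/∂n| = f ρ V_g
|∂P/∂n| = 6.39×10⁻⁵ × 0.815 × 19.0 = 9.90×10⁻⁴ Pa/m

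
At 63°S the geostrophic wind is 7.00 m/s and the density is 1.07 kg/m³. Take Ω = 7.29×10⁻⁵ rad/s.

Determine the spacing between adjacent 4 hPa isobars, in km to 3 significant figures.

411 km

Coriolis parameter at 63°S:
f = 2Ω sin φ = 2 × 7.29×10⁻⁵ × sin 63° = 1.30×10⁻⁴ s⁻¹
Geostrophic balance rearranged: |∂P/∂n| = f ρ V_g
|∂P/∂n| = 1.30×10⁻⁴ × 1.07 × 7.00 = 9.73×10⁻⁴ Pa/m
Isobar spacing: Δn = ΔP/|∂P/∂n| = 400 Pa / 9.73×10⁻⁴ Pa/m = 411093 m ≈ 411 km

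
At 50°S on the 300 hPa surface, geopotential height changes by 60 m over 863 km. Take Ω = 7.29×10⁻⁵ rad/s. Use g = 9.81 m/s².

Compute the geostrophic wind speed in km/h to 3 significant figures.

Coriolis parameter at 50°S:
f = 2Ω sin φ = 2 × 7.29×10⁻⁵ × sin 50° = 1.12×10⁻⁴ s⁻¹
Height gradient: |∂Z/∂n| = 60 m / 863000 m = 6.95×10⁻⁵
On a pressure surface, geostrophic balance gives V_g = (g/f)|∂Z/∂n|:
V_g = 9.81 × 6.95×10⁻⁵ / 1.12×10⁻⁴ = 6.11 m/s
Converting: 6.11 m/s × 3.6 = 22.0 km/h

22.0 km/h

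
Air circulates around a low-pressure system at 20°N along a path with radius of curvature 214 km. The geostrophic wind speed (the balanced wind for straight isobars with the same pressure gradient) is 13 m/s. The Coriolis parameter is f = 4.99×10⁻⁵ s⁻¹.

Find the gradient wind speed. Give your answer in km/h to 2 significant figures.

Around a low, centrifugal force acts outward with Coriolis, so pressure-gradient force balances both:
(1/ρ)|∂P/∂n| = fV + V²/R  →  V² + fR·V − fR·V_g = 0
With fR = 4.99×10⁻⁵ × 214×10³ m = 10.7 m/s:
V = [−fR + √((fR)² + 4 fR V_g)]/2 = [−10.7 + √(10.7² + 4×10.7×13)]/2 = 7.6 m/s
Subgeostrophic (V < V_g = 13 m/s), as expected around a low.
Converting: 7.6 m/s × 3.6 = 27 km/h

27 km/h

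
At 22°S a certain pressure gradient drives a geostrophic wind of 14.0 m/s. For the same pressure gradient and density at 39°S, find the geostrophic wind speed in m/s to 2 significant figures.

8.3 m/s

With the same pressure gradient and density, V_g ∝ 1/f ∝ 1/sin φ.
V₂ = V₁ · sin φ₁ / sin φ₂ = 14.0 × sin 22° / sin 39°
V₂ = 14.0 × 0.3746/0.6293 = 8.3 m/s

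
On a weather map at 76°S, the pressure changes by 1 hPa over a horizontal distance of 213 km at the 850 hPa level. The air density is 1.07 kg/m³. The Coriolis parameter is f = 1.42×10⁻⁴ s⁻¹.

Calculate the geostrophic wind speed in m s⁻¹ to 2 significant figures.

Pressure gradient: |∂P/∂n| = 100 Pa / 213000 m = 4.69×10⁻⁴ Pa/m
Geostrophic balance (pressure-gradient force = Coriolis force):
V_g = (1/(fρ)) |∂P/∂n| = 4.69×10⁻⁴ / (1.42×10⁻⁴ × 1.07) = 3.09 m/s

3.1 m s⁻¹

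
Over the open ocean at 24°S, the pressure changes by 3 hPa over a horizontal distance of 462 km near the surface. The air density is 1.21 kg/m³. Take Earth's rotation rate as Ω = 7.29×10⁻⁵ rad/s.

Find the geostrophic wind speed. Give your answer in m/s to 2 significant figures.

9.0 m/s

Coriolis parameter at 24°S:
f = 2Ω sin φ = 2 × 7.29×10⁻⁵ × sin 24° = 5.93×10⁻⁵ s⁻¹
Pressure gradient: |∂P/∂n| = 300 Pa / 462000 m = 6.49×10⁻⁴ Pa/m
Geostrophic balance (pressure-gradient force = Coriolis force):
V_g = (1/(fρ)) |∂P/∂n| = 6.49×10⁻⁴ / (5.93×10⁻⁵ × 1.21) = 9.05 m/s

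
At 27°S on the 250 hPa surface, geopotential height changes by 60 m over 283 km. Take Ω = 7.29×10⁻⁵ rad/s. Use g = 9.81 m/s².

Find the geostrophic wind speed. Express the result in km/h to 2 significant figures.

Coriolis parameter at 27°S:
f = 2Ω sin φ = 2 × 7.29×10⁻⁵ × sin 27° = 6.62×10⁻⁵ s⁻¹
Height gradient: |∂Z/∂n| = 60 m / 283000 m = 2.12×10⁻⁴
On a pressure surface, geostrophic balance gives V_g = (g/f)|∂Z/∂n|:
V_g = 9.81 × 2.12×10⁻⁴ / 6.62×10⁻⁵ = 31.4 m/s
Converting: 31.4 m/s × 3.6 = 110 km/h

110 km/h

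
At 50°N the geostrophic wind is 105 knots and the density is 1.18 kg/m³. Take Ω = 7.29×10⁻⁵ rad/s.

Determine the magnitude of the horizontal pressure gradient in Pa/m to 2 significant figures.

7.1×10⁻³ Pa/m

Coriolis parameter at 50°N:
f = 2Ω sin φ = 2 × 7.29×10⁻⁵ × sin 50° = 1.12×10⁻⁴ s⁻¹
Wind speed in SI: 105 knots = 54.0 m/s
Geostrophic balance rearranged: |∂P/∂n| = f ρ V_g
|∂P/∂n| = 1.12×10⁻⁴ × 1.18 × 54.0 = 7.12×10⁻³ Pa/m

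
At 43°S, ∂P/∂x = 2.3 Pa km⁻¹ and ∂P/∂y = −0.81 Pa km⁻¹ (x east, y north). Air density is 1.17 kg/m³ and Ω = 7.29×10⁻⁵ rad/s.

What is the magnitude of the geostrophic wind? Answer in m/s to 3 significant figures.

21.0 m/s

Coriolis parameter at 43°S:
f = 2Ω sin φ = 2 × 7.29×10⁻⁵ × sin 43° = 9.94×10⁻⁵ s⁻¹
In the Southern Hemisphere f is negative: f = −9.94×10⁻⁵ s⁻¹.
Component geostrophic relations (x east, y north):
u_g = −(1/(fρ)) ∂P/∂y,  v_g = (1/(fρ)) ∂P/∂x
u_g = −(−0.81×10⁻³)/(−9.94×10⁻⁵ × 1.17) = −6.96 m/s;  v_g = (2.3×10⁻³)/(−9.94×10⁻⁵ × 1.17) = −19.8 m/s
|V_g| = √(u_g² + v_g²) = 21.0 m/s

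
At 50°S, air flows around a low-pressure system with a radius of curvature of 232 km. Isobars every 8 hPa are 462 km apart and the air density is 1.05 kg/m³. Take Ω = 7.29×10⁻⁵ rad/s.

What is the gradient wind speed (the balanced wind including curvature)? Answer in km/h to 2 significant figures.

Coriolis parameter at 50°S:
f = 2Ω sin φ = 2 × 7.29×10⁻⁵ × sin 50° = 1.12×10⁻⁴ s⁻¹
Pressure gradient: |∂P/∂n| = 800 Pa / 462000 m = 1.73×10⁻³ Pa/m
Geostrophic speed: V_g = |∂P/∂n|/(fρ) = 1.73×10⁻³/(1.12×10⁻⁴ × 1.05) = 14.8 m/s
Around a low, centrifugal force acts outward with Coriolis, so pressure-gradient force balances both:
(1/ρ)|∂P/∂n| = fV + V²/R  →  V² + fR·V − fR·V_g = 0
With fR = 1.12×10⁻⁴ × 232×10³ m = 25.9 m/s:
V = [−fR + √((fR)² + 4 fR V_g)]/2 = [−25.9 + √(25.9² + 4×25.9×14.8)]/2 = 10.5 m/s
Subgeostrophic (V < V_g = 14.8 m/s), as expected around a low.
Converting: 10.5 m/s × 3.6 = 38 km/h

38 km/h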